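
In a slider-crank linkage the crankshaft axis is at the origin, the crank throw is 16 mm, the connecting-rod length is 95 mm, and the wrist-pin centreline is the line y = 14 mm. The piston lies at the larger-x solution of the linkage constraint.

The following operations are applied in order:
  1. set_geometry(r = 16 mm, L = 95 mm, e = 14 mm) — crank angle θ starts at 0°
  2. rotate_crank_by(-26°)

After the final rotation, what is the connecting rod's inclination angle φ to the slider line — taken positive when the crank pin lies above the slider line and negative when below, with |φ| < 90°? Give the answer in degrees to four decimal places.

set_geometry: r = 16 mm, L = 95 mm, e = 14 mm; θ ← 0°
rotate_crank_by(-26°): θ ← 0° -26° = -26°
crank pin P = (r cos θ, r sin θ) = (14.380705, -7.013938)
h = r sin θ − e = -7.013938 − 14 = -21.013938
sin φ = h / L = -21.013938 / 95 = -0.22119935
φ = arcsin(-0.22119935) = -12.779486°

-12.7795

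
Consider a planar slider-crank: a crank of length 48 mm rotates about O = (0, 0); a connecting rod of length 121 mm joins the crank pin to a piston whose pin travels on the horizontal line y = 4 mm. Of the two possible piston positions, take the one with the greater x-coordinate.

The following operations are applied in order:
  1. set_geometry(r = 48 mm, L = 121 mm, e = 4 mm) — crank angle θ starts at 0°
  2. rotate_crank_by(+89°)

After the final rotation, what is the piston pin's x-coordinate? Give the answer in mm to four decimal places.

113.5570

set_geometry: r = 48 mm, L = 121 mm, e = 4 mm; θ ← 0°
rotate_crank_by(+89°): θ ← 0° +89° = 89°
crank pin P = (r cos θ, r sin θ) = (0.837716, 47.992689)
h = r sin θ − e = 47.992689 − 4 = 43.992689
x = r cos θ + √(L² − h²) = 0.837716 + √(14641.0 − 1935.3567) = 0.837716 + 112.719312 = 113.557027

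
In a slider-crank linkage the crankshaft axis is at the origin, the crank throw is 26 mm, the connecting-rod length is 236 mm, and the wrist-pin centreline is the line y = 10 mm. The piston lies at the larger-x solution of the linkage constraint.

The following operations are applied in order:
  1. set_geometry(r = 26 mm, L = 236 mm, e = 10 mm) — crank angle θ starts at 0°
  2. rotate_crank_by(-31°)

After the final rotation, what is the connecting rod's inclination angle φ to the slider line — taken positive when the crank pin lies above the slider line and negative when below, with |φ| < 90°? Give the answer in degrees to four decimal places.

set_geometry: r = 26 mm, L = 236 mm, e = 10 mm; θ ← 0°
rotate_crank_by(-31°): θ ← 0° -31° = -31°
crank pin P = (r cos θ, r sin θ) = (22.286350, -13.390990)
h = r sin θ − e = -13.390990 − 10 = -23.390990
sin φ = h / L = -23.390990 / 236 = -0.09911436
φ = arcsin(-0.09911436) = -5.688174°

-5.6882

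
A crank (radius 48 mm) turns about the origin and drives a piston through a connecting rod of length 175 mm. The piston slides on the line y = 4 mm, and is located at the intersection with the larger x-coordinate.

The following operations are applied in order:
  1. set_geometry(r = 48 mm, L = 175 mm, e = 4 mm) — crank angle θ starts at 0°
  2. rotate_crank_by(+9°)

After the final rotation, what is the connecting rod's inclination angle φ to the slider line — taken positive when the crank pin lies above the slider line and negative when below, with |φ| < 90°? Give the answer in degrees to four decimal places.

1.1489

set_geometry: r = 48 mm, L = 175 mm, e = 4 mm; θ ← 0°
rotate_crank_by(+9°): θ ← 0° +9° = 9°
crank pin P = (r cos θ, r sin θ) = (47.409040, 7.508854)
h = r sin θ − e = 7.508854 − 4 = 3.508854
sin φ = h / L = 3.508854 / 175 = 0.02005060
φ = arcsin(0.02005060) = 1.148892°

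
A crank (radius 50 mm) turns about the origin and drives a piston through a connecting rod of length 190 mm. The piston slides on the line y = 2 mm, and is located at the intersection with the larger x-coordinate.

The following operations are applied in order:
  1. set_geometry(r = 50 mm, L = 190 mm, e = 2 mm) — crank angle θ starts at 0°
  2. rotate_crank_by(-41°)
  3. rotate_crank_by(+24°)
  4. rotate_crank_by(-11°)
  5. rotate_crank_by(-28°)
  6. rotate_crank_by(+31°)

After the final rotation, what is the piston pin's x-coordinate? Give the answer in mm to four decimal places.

233.9021

set_geometry: r = 50 mm, L = 190 mm, e = 2 mm; θ ← 0°
rotate_crank_by(-41°): θ ← 0° -41° = -41°
rotate_crank_by(+24°): θ ← -41° +24° = -17°
rotate_crank_by(-11°): θ ← -17° -11° = -28°
rotate_crank_by(-28°): θ ← -28° -28° = -56°
rotate_crank_by(+31°): θ ← -56° +31° = -25°
crank pin P = (r cos θ, r sin θ) = (45.315389, -21.130913)
h = r sin θ − e = -21.130913 − 2 = -23.130913
x = r cos θ + √(L² − h²) = 45.315389 + √(36100.0 − 535.0391) = 45.315389 + 188.586746 = 233.902136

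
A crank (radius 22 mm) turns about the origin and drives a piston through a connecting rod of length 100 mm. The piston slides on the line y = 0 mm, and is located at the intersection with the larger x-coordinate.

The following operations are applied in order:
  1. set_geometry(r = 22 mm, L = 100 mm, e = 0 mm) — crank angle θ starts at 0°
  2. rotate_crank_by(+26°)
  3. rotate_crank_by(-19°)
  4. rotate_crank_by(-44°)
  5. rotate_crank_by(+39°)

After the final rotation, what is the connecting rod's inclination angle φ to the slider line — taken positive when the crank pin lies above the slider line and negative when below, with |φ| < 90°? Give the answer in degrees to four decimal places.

0.4399

set_geometry: r = 22 mm, L = 100 mm, e = 0 mm; θ ← 0°
rotate_crank_by(+26°): θ ← 0° +26° = 26°
rotate_crank_by(-19°): θ ← 26° -19° = 7°
rotate_crank_by(-44°): θ ← 7° -44° = -37°
rotate_crank_by(+39°): θ ← -37° +39° = 2°
crank pin P = (r cos θ, r sin θ) = (21.986598, 0.767789)
h = r sin θ − e = 0.767789 − 0 = 0.767789
sin φ = h / L = 0.767789 / 100 = 0.00767789
φ = arcsin(0.00767789) = 0.439915°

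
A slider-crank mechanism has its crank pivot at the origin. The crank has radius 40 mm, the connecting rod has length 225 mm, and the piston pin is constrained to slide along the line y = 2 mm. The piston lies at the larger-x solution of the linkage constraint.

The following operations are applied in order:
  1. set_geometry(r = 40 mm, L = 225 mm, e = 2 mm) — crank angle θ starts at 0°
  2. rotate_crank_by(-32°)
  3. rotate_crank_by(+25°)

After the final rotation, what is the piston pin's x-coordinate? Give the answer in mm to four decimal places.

264.5968

set_geometry: r = 40 mm, L = 225 mm, e = 2 mm; θ ← 0°
rotate_crank_by(-32°): θ ← 0° -32° = -32°
rotate_crank_by(+25°): θ ← -32° +25° = -7°
crank pin P = (r cos θ, r sin θ) = (39.701846, -4.874774)
h = r sin θ − e = -4.874774 − 2 = -6.874774
x = r cos θ + √(L² − h²) = 39.701846 + √(50625.0 − 47.2625) = 39.701846 + 224.894948 = 264.596794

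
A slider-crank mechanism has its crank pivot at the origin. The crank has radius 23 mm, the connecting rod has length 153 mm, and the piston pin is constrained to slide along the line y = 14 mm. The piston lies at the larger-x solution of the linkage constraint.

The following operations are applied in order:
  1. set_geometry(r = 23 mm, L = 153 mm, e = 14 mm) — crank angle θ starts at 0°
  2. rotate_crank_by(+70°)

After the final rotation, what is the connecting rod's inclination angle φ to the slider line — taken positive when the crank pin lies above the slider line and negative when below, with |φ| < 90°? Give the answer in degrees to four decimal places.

set_geometry: r = 23 mm, L = 153 mm, e = 14 mm; θ ← 0°
rotate_crank_by(+70°): θ ← 0° +70° = 70°
crank pin P = (r cos θ, r sin θ) = (7.866463, 21.612930)
h = r sin θ − e = 21.612930 − 14 = 7.612930
sin φ = h / L = 7.612930 / 153 = 0.04975771
φ = arcsin(0.04975771) = 2.852085°

2.8521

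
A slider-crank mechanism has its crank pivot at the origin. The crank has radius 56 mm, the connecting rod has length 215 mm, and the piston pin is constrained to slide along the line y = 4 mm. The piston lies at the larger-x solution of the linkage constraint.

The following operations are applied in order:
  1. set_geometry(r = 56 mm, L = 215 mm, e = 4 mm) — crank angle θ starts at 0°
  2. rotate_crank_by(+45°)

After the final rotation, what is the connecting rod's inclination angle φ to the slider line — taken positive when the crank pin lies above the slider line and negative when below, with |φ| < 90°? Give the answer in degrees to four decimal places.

9.5305

set_geometry: r = 56 mm, L = 215 mm, e = 4 mm; θ ← 0°
rotate_crank_by(+45°): θ ← 0° +45° = 45°
crank pin P = (r cos θ, r sin θ) = (39.597980, 39.597980)
h = r sin θ − e = 39.597980 − 4 = 35.597980
sin φ = h / L = 35.597980 / 215 = 0.16557200
φ = arcsin(0.16557200) = 9.530465°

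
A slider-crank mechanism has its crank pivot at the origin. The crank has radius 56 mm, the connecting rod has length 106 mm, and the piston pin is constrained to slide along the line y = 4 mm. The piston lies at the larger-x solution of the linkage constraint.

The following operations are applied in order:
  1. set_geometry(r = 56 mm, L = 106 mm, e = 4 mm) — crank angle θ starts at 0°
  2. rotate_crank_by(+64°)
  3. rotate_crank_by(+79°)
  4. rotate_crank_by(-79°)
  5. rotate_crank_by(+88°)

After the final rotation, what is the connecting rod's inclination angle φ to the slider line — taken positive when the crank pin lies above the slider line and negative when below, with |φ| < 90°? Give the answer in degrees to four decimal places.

set_geometry: r = 56 mm, L = 106 mm, e = 4 mm; θ ← 0°
rotate_crank_by(+64°): θ ← 0° +64° = 64°
rotate_crank_by(+79°): θ ← 64° +79° = 143°
rotate_crank_by(-79°): θ ← 143° -79° = 64°
rotate_crank_by(+88°): θ ← 64° +88° = 152°
crank pin P = (r cos θ, r sin θ) = (-49.445065, 26.290408)
h = r sin θ − e = 26.290408 − 4 = 22.290408
sin φ = h / L = 22.290408 / 106 = 0.21028686
φ = arcsin(0.21028686) = 12.139164°

12.1392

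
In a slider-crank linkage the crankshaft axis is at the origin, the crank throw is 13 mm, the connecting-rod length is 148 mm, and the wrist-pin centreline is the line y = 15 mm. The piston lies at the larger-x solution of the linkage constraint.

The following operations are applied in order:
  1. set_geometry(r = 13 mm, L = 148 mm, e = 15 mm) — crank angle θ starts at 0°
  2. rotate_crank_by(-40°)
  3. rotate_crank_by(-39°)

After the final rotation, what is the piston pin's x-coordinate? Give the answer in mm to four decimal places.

147.8535

set_geometry: r = 13 mm, L = 148 mm, e = 15 mm; θ ← 0°
rotate_crank_by(-40°): θ ← 0° -40° = -40°
rotate_crank_by(-39°): θ ← -40° -39° = -79°
crank pin P = (r cos θ, r sin θ) = (2.480517, -12.761153)
h = r sin θ − e = -12.761153 − 15 = -27.761153
x = r cos θ + √(L² − h²) = 2.480517 + √(21904.0 − 770.6816) = 2.480517 + 145.373032 = 147.853549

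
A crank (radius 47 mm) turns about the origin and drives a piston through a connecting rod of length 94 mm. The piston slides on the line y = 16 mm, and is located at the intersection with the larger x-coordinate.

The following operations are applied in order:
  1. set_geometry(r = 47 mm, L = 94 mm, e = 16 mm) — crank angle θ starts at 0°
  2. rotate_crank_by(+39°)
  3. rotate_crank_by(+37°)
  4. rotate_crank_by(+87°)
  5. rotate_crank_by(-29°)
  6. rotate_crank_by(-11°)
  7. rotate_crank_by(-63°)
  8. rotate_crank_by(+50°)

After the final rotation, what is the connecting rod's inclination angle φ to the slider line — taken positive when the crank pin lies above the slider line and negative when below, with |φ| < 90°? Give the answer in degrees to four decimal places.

17.4356

set_geometry: r = 47 mm, L = 94 mm, e = 16 mm; θ ← 0°
rotate_crank_by(+39°): θ ← 0° +39° = 39°
rotate_crank_by(+37°): θ ← 39° +37° = 76°
rotate_crank_by(+87°): θ ← 76° +87° = 163°
rotate_crank_by(-29°): θ ← 163° -29° = 134°
rotate_crank_by(-11°): θ ← 134° -11° = 123°
rotate_crank_by(-63°): θ ← 123° -63° = 60°
rotate_crank_by(+50°): θ ← 60° +50° = 110°
crank pin P = (r cos θ, r sin θ) = (-16.074947, 44.165553)
h = r sin θ − e = 44.165553 − 16 = 28.165553
sin φ = h / L = 28.165553 / 94 = 0.29963354
φ = arcsin(0.29963354) = 17.435594°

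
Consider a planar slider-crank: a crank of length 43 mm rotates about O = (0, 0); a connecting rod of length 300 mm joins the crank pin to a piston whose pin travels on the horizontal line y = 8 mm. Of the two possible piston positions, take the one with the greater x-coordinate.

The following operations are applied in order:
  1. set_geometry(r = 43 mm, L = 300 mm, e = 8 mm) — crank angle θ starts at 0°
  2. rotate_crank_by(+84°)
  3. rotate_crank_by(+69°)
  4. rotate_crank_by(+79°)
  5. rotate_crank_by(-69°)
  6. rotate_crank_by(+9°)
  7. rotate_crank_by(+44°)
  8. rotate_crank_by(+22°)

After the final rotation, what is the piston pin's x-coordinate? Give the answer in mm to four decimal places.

273.8998

set_geometry: r = 43 mm, L = 300 mm, e = 8 mm; θ ← 0°
rotate_crank_by(+84°): θ ← 0° +84° = 84°
rotate_crank_by(+69°): θ ← 84° +69° = 153°
rotate_crank_by(+79°): θ ← 153° +79° = 232°
rotate_crank_by(-69°): θ ← 232° -69° = 163°
rotate_crank_by(+9°): θ ← 163° +9° = 172°
rotate_crank_by(+44°): θ ← 172° +44° = 216°
rotate_crank_by(+22°): θ ← 216° +22° = 238°
crank pin P = (r cos θ, r sin θ) = (-22.786528, -36.466068)
h = r sin θ − e = -36.466068 − 8 = -44.466068
x = r cos θ + √(L² − h²) = -22.786528 + √(90000.0 − 1977.2312) = -22.786528 + 296.686314 = 273.899785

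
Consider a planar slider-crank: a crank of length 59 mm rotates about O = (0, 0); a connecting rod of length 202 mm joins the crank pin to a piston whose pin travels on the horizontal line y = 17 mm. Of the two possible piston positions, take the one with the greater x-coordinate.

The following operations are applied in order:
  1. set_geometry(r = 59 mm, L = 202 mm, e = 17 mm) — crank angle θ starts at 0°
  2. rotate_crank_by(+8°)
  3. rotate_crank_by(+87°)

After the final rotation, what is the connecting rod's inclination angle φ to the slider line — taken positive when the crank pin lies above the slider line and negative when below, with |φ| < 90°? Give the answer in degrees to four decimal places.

11.9354

set_geometry: r = 59 mm, L = 202 mm, e = 17 mm; θ ← 0°
rotate_crank_by(+8°): θ ← 0° +8° = 8°
rotate_crank_by(+87°): θ ← 8° +87° = 95°
crank pin P = (r cos θ, r sin θ) = (-5.142189, 58.775487)
h = r sin θ − e = 58.775487 − 17 = 41.775487
sin φ = h / L = 41.775487 / 202 = 0.20680934
φ = arcsin(0.20680934) = 11.935437°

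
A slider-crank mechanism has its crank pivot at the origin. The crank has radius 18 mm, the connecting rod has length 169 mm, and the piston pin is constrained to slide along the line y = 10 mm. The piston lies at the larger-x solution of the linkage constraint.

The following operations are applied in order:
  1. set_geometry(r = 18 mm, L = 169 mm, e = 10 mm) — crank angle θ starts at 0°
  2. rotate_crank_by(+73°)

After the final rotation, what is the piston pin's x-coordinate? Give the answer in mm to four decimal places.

set_geometry: r = 18 mm, L = 169 mm, e = 10 mm; θ ← 0°
rotate_crank_by(+73°): θ ← 0° +73° = 73°
crank pin P = (r cos θ, r sin θ) = (5.262691, 17.213486)
h = r sin θ − e = 17.213486 − 10 = 7.213486
x = r cos θ + √(L² − h²) = 5.262691 + √(28561.0 − 52.0344) = 5.262691 + 168.845982 = 174.108673

174.1087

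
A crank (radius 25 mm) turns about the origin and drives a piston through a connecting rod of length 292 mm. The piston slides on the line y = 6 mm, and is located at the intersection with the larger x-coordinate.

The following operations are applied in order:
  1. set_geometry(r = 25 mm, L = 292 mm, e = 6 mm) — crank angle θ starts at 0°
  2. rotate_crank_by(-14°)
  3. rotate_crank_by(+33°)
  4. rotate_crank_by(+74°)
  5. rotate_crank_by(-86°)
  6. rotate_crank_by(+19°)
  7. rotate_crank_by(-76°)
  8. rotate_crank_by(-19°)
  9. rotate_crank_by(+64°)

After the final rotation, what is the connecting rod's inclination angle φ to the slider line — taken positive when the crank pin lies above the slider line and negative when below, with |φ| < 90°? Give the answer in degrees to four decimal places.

set_geometry: r = 25 mm, L = 292 mm, e = 6 mm; θ ← 0°
rotate_crank_by(-14°): θ ← 0° -14° = -14°
rotate_crank_by(+33°): θ ← -14° +33° = 19°
rotate_crank_by(+74°): θ ← 19° +74° = 93°
rotate_crank_by(-86°): θ ← 93° -86° = 7°
rotate_crank_by(+19°): θ ← 7° +19° = 26°
rotate_crank_by(-76°): θ ← 26° -76° = -50°
rotate_crank_by(-19°): θ ← -50° -19° = -69°
rotate_crank_by(+64°): θ ← -69° +64° = -5°
crank pin P = (r cos θ, r sin θ) = (24.904867, -2.178894)
h = r sin θ − e = -2.178894 − 6 = -8.178894
sin φ = h / L = -8.178894 / 292 = -0.02800991
φ = arcsin(-0.02800991) = -1.605060°

-1.6051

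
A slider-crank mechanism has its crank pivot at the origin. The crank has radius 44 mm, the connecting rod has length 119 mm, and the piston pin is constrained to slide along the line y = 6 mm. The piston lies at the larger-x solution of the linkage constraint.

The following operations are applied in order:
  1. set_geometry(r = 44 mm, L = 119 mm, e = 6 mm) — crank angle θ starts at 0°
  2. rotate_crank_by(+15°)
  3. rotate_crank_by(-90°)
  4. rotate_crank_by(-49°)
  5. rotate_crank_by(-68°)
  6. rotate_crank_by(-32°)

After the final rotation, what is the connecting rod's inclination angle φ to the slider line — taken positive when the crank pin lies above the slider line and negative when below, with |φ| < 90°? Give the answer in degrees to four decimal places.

11.9131

set_geometry: r = 44 mm, L = 119 mm, e = 6 mm; θ ← 0°
rotate_crank_by(+15°): θ ← 0° +15° = 15°
rotate_crank_by(-90°): θ ← 15° -90° = -75°
rotate_crank_by(-49°): θ ← -75° -49° = -124°
rotate_crank_by(-68°): θ ← -124° -68° = -192°
rotate_crank_by(-32°): θ ← -192° -32° = -224°
crank pin P = (r cos θ, r sin θ) = (-31.650951, 30.564968)
h = r sin θ − e = 30.564968 − 6 = 24.564968
sin φ = h / L = 24.564968 / 119 = 0.20642831
φ = arcsin(0.20642831) = 11.913123°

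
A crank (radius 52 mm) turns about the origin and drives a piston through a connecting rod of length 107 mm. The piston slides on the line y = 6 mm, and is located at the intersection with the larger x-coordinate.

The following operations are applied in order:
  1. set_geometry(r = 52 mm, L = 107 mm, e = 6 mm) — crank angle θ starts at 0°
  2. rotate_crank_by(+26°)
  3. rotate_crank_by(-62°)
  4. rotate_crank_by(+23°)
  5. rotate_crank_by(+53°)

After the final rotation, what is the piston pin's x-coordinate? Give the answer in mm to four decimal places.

143.2600

set_geometry: r = 52 mm, L = 107 mm, e = 6 mm; θ ← 0°
rotate_crank_by(+26°): θ ← 0° +26° = 26°
rotate_crank_by(-62°): θ ← 26° -62° = -36°
rotate_crank_by(+23°): θ ← -36° +23° = -13°
rotate_crank_by(+53°): θ ← -13° +53° = 40°
crank pin P = (r cos θ, r sin θ) = (39.834311, 33.424956)
h = r sin θ − e = 33.424956 − 6 = 27.424956
x = r cos θ + √(L² − h²) = 39.834311 + √(11449.0 − 752.1282) = 39.834311 + 103.425683 = 143.259994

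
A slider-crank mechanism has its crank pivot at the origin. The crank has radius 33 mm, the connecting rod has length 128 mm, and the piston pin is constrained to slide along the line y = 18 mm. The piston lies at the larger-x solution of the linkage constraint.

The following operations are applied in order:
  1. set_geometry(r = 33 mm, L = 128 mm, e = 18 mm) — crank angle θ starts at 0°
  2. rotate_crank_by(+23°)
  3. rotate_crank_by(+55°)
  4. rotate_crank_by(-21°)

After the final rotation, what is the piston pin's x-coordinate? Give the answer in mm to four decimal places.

set_geometry: r = 33 mm, L = 128 mm, e = 18 mm; θ ← 0°
rotate_crank_by(+23°): θ ← 0° +23° = 23°
rotate_crank_by(+55°): θ ← 23° +55° = 78°
rotate_crank_by(-21°): θ ← 78° -21° = 57°
crank pin P = (r cos θ, r sin θ) = (17.973088, 27.676129)
h = r sin θ − e = 27.676129 − 18 = 9.676129
x = r cos θ + √(L² − h²) = 17.973088 + √(16384.0 − 93.6275) = 17.973088 + 127.633744 = 145.606832

145.6068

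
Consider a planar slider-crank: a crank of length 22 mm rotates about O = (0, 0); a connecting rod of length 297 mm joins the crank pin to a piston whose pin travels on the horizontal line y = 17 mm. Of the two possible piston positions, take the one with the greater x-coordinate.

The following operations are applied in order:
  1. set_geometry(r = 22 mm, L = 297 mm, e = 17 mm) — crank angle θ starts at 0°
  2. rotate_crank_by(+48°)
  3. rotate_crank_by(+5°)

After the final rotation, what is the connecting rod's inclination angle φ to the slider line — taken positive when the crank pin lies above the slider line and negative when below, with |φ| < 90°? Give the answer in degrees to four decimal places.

0.1100

set_geometry: r = 22 mm, L = 297 mm, e = 17 mm; θ ← 0°
rotate_crank_by(+48°): θ ← 0° +48° = 48°
rotate_crank_by(+5°): θ ← 48° +5° = 53°
crank pin P = (r cos θ, r sin θ) = (13.239931, 17.569981)
h = r sin θ − e = 17.569981 − 17 = 0.569981
sin φ = h / L = 0.569981 / 297 = 0.00191913
φ = arcsin(0.00191913) = 0.109958°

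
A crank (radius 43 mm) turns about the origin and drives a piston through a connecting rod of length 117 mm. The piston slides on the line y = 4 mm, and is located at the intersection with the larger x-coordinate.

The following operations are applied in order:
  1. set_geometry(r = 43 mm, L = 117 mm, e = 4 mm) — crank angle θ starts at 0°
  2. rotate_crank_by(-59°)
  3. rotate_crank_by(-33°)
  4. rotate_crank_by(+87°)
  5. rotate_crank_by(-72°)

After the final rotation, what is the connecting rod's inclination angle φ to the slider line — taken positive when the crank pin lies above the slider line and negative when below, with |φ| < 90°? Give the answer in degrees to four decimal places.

-23.0971

set_geometry: r = 43 mm, L = 117 mm, e = 4 mm; θ ← 0°
rotate_crank_by(-59°): θ ← 0° -59° = -59°
rotate_crank_by(-33°): θ ← -59° -33° = -92°
rotate_crank_by(+87°): θ ← -92° +87° = -5°
rotate_crank_by(-72°): θ ← -5° -72° = -77°
crank pin P = (r cos θ, r sin θ) = (9.672895, -41.897913)
h = r sin θ − e = -41.897913 − 4 = -45.897913
sin φ = h / L = -45.897913 / 117 = -0.39228985
φ = arcsin(-0.39228985) = -23.097056°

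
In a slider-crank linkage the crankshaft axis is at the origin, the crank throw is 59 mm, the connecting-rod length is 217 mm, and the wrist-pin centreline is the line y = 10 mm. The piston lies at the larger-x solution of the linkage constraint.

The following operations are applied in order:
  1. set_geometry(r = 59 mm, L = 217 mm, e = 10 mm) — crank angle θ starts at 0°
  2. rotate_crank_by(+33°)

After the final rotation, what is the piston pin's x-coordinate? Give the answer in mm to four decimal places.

set_geometry: r = 59 mm, L = 217 mm, e = 10 mm; θ ← 0°
rotate_crank_by(+33°): θ ← 0° +33° = 33°
crank pin P = (r cos θ, r sin θ) = (49.481564, 32.133703)
h = r sin θ − e = 32.133703 − 10 = 22.133703
x = r cos θ + √(L² − h²) = 49.481564 + √(47089.0 − 489.9008) = 49.481564 + 215.868245 = 265.349808

265.3498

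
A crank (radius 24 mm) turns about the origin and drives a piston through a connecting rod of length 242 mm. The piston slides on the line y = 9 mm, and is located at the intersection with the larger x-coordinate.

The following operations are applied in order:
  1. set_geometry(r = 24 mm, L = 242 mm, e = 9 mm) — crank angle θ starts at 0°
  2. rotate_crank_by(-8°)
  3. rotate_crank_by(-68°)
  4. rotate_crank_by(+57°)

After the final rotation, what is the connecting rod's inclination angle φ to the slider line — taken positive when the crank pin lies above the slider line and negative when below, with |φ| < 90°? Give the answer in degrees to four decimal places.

set_geometry: r = 24 mm, L = 242 mm, e = 9 mm; θ ← 0°
rotate_crank_by(-8°): θ ← 0° -8° = -8°
rotate_crank_by(-68°): θ ← -8° -68° = -76°
rotate_crank_by(+57°): θ ← -76° +57° = -19°
crank pin P = (r cos θ, r sin θ) = (22.692446, -7.813636)
h = r sin θ − e = -7.813636 − 9 = -16.813636
sin φ = h / L = -16.813636 / 242 = -0.06947783
φ = arcsin(-0.06947783) = -3.983996°

-3.9840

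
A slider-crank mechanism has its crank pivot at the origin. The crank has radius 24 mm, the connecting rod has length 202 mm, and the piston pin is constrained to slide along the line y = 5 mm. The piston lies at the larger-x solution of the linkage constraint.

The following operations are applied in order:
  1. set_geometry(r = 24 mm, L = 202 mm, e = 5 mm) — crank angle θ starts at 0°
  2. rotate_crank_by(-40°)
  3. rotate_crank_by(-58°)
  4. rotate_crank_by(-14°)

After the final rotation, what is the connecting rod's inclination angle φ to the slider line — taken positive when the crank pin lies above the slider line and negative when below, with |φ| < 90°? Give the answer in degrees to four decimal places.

-7.7536

set_geometry: r = 24 mm, L = 202 mm, e = 5 mm; θ ← 0°
rotate_crank_by(-40°): θ ← 0° -40° = -40°
rotate_crank_by(-58°): θ ← -40° -58° = -98°
rotate_crank_by(-14°): θ ← -98° -14° = -112°
crank pin P = (r cos θ, r sin θ) = (-8.990558, -22.252413)
h = r sin θ − e = -22.252413 − 5 = -27.252413
sin φ = h / L = -27.252413 / 202 = -0.13491293
φ = arcsin(-0.13491293) = -7.753585°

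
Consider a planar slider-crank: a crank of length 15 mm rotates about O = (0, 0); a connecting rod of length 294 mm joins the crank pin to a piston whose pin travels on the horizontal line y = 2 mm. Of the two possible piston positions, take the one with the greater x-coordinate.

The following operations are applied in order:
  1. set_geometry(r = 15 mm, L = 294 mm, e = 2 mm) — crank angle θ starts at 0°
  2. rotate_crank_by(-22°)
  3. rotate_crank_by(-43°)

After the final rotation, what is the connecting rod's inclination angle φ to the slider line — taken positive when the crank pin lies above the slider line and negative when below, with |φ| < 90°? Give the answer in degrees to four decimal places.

set_geometry: r = 15 mm, L = 294 mm, e = 2 mm; θ ← 0°
rotate_crank_by(-22°): θ ← 0° -22° = -22°
rotate_crank_by(-43°): θ ← -22° -43° = -65°
crank pin P = (r cos θ, r sin θ) = (6.339274, -13.594617)
h = r sin θ − e = -13.594617 − 2 = -15.594617
sin φ = h / L = -15.594617 / 294 = -0.05304291
φ = arcsin(-0.05304291) = -3.040562°

-3.0406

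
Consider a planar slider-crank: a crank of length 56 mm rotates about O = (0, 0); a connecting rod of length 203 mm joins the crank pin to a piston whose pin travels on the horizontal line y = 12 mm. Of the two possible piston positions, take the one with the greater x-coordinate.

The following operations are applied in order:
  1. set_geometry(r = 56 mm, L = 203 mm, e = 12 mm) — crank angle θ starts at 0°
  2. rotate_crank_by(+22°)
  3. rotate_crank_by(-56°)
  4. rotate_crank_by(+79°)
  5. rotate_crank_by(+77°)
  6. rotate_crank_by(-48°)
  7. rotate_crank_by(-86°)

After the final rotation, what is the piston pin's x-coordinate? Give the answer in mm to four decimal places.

set_geometry: r = 56 mm, L = 203 mm, e = 12 mm; θ ← 0°
rotate_crank_by(+22°): θ ← 0° +22° = 22°
rotate_crank_by(-56°): θ ← 22° -56° = -34°
rotate_crank_by(+79°): θ ← -34° +79° = 45°
rotate_crank_by(+77°): θ ← 45° +77° = 122°
rotate_crank_by(-48°): θ ← 122° -48° = 74°
rotate_crank_by(-86°): θ ← 74° -86° = -12°
crank pin P = (r cos θ, r sin θ) = (54.776266, -11.643055)
h = r sin θ − e = -11.643055 − 12 = -23.643055
x = r cos θ + √(L² − h²) = 54.776266 + √(41209.0 − 558.9940) = 54.776266 + 201.618466 = 256.394732

256.3947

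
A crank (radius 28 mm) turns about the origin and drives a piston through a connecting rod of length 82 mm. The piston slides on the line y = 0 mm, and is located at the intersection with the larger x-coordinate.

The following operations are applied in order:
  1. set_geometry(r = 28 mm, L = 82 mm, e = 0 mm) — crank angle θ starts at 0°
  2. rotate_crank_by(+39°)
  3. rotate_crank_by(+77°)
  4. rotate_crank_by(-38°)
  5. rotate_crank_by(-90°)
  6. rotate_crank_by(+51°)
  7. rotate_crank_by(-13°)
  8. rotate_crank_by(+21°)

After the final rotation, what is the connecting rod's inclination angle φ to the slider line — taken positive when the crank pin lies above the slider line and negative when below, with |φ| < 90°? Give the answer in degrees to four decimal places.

14.4616

set_geometry: r = 28 mm, L = 82 mm, e = 0 mm; θ ← 0°
rotate_crank_by(+39°): θ ← 0° +39° = 39°
rotate_crank_by(+77°): θ ← 39° +77° = 116°
rotate_crank_by(-38°): θ ← 116° -38° = 78°
rotate_crank_by(-90°): θ ← 78° -90° = -12°
rotate_crank_by(+51°): θ ← -12° +51° = 39°
rotate_crank_by(-13°): θ ← 39° -13° = 26°
rotate_crank_by(+21°): θ ← 26° +21° = 47°
crank pin P = (r cos θ, r sin θ) = (19.095954, 20.477904)
h = r sin θ − e = 20.477904 − 0 = 20.477904
sin φ = h / L = 20.477904 / 82 = 0.24973053
φ = arcsin(0.24973053) = 14.461567°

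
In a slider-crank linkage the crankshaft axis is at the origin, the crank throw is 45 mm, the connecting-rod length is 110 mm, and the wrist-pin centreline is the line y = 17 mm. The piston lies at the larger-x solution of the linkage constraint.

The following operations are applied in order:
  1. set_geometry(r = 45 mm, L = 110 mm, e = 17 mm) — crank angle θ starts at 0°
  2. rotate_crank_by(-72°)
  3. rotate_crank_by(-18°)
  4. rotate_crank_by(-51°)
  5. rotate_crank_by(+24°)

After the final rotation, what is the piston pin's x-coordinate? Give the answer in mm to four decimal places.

set_geometry: r = 45 mm, L = 110 mm, e = 17 mm; θ ← 0°
rotate_crank_by(-72°): θ ← 0° -72° = -72°
rotate_crank_by(-18°): θ ← -72° -18° = -90°
rotate_crank_by(-51°): θ ← -90° -51° = -141°
rotate_crank_by(+24°): θ ← -141° +24° = -117°
crank pin P = (r cos θ, r sin θ) = (-20.429572, -40.095294)
h = r sin θ − e = -40.095294 − 17 = -57.095294
x = r cos θ + √(L² − h²) = -20.429572 + √(12100.0 − 3259.8725) = -20.429572 + 94.021952 = 73.592379

73.5924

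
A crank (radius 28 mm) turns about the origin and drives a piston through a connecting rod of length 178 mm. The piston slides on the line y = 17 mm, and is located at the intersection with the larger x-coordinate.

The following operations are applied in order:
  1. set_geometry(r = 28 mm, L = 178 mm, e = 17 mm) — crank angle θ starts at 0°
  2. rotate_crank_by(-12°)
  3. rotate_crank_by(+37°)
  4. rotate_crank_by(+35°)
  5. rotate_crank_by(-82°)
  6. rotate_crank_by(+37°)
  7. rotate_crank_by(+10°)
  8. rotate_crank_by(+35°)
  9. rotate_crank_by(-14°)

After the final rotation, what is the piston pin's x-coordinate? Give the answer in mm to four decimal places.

197.4227

set_geometry: r = 28 mm, L = 178 mm, e = 17 mm; θ ← 0°
rotate_crank_by(-12°): θ ← 0° -12° = -12°
rotate_crank_by(+37°): θ ← -12° +37° = 25°
rotate_crank_by(+35°): θ ← 25° +35° = 60°
rotate_crank_by(-82°): θ ← 60° -82° = -22°
rotate_crank_by(+37°): θ ← -22° +37° = 15°
rotate_crank_by(+10°): θ ← 15° +10° = 25°
rotate_crank_by(+35°): θ ← 25° +35° = 60°
rotate_crank_by(-14°): θ ← 60° -14° = 46°
crank pin P = (r cos θ, r sin θ) = (19.450434, 20.141514)
h = r sin θ − e = 20.141514 − 17 = 3.141514
x = r cos θ + √(L² − h²) = 19.450434 + √(31684.0 − 9.8691) = 19.450434 + 177.972276 = 197.422710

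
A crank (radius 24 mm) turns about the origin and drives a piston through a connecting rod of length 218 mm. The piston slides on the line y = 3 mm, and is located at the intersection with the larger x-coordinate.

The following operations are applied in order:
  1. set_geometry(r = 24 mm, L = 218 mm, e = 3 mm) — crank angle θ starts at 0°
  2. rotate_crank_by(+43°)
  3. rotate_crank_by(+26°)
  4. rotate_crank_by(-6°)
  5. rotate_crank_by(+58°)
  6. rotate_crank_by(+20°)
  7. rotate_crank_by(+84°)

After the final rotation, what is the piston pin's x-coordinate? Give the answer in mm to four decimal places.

set_geometry: r = 24 mm, L = 218 mm, e = 3 mm; θ ← 0°
rotate_crank_by(+43°): θ ← 0° +43° = 43°
rotate_crank_by(+26°): θ ← 43° +26° = 69°
rotate_crank_by(-6°): θ ← 69° -6° = 63°
rotate_crank_by(+58°): θ ← 63° +58° = 121°
rotate_crank_by(+20°): θ ← 121° +20° = 141°
rotate_crank_by(+84°): θ ← 141° +84° = 225°
crank pin P = (r cos θ, r sin θ) = (-16.970563, -16.970563)
h = r sin θ − e = -16.970563 − 3 = -19.970563
x = r cos θ + √(L² − h²) = -16.970563 + √(47524.0 − 398.8234) = -16.970563 + 217.083340 = 200.112778

200.1128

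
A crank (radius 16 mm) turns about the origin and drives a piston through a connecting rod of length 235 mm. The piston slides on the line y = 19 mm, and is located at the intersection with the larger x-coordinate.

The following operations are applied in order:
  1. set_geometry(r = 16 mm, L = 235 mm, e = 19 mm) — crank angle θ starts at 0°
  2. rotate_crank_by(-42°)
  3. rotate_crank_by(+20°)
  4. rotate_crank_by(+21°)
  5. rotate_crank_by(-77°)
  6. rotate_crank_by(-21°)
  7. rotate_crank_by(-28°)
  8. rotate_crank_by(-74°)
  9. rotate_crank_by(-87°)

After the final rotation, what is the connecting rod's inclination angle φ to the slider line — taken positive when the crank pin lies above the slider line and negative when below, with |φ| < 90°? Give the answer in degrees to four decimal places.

-0.9224

set_geometry: r = 16 mm, L = 235 mm, e = 19 mm; θ ← 0°
rotate_crank_by(-42°): θ ← 0° -42° = -42°
rotate_crank_by(+20°): θ ← -42° +20° = -22°
rotate_crank_by(+21°): θ ← -22° +21° = -1°
rotate_crank_by(-77°): θ ← -1° -77° = -78°
rotate_crank_by(-21°): θ ← -78° -21° = -99°
rotate_crank_by(-28°): θ ← -99° -28° = -127°
rotate_crank_by(-74°): θ ← -127° -74° = -201°
rotate_crank_by(-87°): θ ← -201° -87° = -288°
crank pin P = (r cos θ, r sin θ) = (4.944272, 15.216904)
h = r sin θ − e = 15.216904 − 19 = -3.783096
sin φ = h / L = -3.783096 / 235 = -0.01609828
φ = arcsin(-0.01609828) = -0.922403°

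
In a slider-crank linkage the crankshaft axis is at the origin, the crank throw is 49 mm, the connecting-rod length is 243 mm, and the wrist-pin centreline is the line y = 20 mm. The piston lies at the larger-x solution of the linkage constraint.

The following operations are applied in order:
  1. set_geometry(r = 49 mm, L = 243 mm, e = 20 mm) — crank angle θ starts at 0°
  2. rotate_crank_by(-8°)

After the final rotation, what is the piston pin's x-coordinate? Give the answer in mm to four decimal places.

290.0386

set_geometry: r = 49 mm, L = 243 mm, e = 20 mm; θ ← 0°
rotate_crank_by(-8°): θ ← 0° -8° = -8°
crank pin P = (r cos θ, r sin θ) = (48.523135, -6.819482)
h = r sin θ − e = -6.819482 − 20 = -26.819482
x = r cos θ + √(L² − h²) = 48.523135 + √(59049.0 − 719.2846) = 48.523135 + 241.515456 = 290.038591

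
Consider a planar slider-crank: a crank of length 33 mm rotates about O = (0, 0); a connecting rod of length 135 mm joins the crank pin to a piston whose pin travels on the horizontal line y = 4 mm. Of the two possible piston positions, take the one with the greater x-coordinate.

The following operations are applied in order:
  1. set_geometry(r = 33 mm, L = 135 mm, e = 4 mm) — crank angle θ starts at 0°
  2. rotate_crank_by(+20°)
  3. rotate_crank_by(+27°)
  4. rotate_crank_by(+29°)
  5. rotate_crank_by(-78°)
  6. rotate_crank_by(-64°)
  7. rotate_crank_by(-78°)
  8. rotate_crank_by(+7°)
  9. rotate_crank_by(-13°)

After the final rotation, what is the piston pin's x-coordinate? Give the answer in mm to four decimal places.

set_geometry: r = 33 mm, L = 135 mm, e = 4 mm; θ ← 0°
rotate_crank_by(+20°): θ ← 0° +20° = 20°
rotate_crank_by(+27°): θ ← 20° +27° = 47°
rotate_crank_by(+29°): θ ← 47° +29° = 76°
rotate_crank_by(-78°): θ ← 76° -78° = -2°
rotate_crank_by(-64°): θ ← -2° -64° = -66°
rotate_crank_by(-78°): θ ← -66° -78° = -144°
rotate_crank_by(+7°): θ ← -144° +7° = -137°
rotate_crank_by(-13°): θ ← -137° -13° = -150°
crank pin P = (r cos θ, r sin θ) = (-28.578838, -16.500000)
h = r sin θ − e = -16.500000 − 4 = -20.500000
x = r cos θ + √(L² − h²) = -28.578838 + √(18225.0 − 420.2500) = -28.578838 + 133.434441 = 104.855603

104.8556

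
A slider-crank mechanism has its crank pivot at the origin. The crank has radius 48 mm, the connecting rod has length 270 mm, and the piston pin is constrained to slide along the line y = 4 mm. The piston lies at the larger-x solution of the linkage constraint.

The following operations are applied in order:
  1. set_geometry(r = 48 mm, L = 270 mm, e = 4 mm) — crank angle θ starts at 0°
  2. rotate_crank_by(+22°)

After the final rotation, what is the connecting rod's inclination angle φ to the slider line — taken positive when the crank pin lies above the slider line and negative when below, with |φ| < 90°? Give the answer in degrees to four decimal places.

set_geometry: r = 48 mm, L = 270 mm, e = 4 mm; θ ← 0°
rotate_crank_by(+22°): θ ← 0° +22° = 22°
crank pin P = (r cos θ, r sin θ) = (44.504825, 17.981116)
h = r sin θ − e = 17.981116 − 4 = 13.981116
sin φ = h / L = 13.981116 / 270 = 0.05178191
φ = arcsin(0.05178191) = 2.968213°

2.9682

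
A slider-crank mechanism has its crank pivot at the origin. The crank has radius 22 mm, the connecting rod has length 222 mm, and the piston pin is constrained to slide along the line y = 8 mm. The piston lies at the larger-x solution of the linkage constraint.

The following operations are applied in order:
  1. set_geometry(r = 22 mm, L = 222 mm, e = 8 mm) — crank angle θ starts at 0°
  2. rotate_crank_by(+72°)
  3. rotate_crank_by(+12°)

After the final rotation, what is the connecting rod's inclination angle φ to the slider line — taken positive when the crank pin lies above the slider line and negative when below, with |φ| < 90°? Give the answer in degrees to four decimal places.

set_geometry: r = 22 mm, L = 222 mm, e = 8 mm; θ ← 0°
rotate_crank_by(+72°): θ ← 0° +72° = 72°
rotate_crank_by(+12°): θ ← 72° +12° = 84°
crank pin P = (r cos θ, r sin θ) = (2.299626, 21.879482)
h = r sin θ − e = 21.879482 − 8 = 13.879482
sin φ = h / L = 13.879482 / 222 = 0.06252019
φ = arcsin(0.06252019) = 3.584481°

3.5845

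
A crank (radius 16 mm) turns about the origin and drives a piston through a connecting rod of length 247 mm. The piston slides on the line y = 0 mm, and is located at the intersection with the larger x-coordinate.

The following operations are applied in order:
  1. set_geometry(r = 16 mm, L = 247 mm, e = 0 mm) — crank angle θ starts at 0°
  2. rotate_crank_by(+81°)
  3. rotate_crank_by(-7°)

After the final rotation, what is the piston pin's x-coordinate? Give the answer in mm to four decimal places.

250.9309

set_geometry: r = 16 mm, L = 247 mm, e = 0 mm; θ ← 0°
rotate_crank_by(+81°): θ ← 0° +81° = 81°
rotate_crank_by(-7°): θ ← 81° -7° = 74°
crank pin P = (r cos θ, r sin θ) = (4.410198, 15.380187)
h = r sin θ − e = 15.380187 − 0 = 15.380187
x = r cos θ + √(L² − h²) = 4.410198 + √(61009.0 − 236.5502) = 4.410198 + 246.520688 = 250.930886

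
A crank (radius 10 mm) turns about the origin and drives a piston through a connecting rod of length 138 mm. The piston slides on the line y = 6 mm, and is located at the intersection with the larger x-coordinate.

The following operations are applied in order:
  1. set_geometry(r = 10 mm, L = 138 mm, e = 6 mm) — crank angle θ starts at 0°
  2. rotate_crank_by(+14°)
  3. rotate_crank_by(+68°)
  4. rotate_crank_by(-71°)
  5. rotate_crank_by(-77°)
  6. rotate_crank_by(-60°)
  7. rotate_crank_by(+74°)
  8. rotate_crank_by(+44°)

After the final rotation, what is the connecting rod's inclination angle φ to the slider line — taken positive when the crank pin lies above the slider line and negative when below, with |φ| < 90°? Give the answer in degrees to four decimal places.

-3.0704

set_geometry: r = 10 mm, L = 138 mm, e = 6 mm; θ ← 0°
rotate_crank_by(+14°): θ ← 0° +14° = 14°
rotate_crank_by(+68°): θ ← 14° +68° = 82°
rotate_crank_by(-71°): θ ← 82° -71° = 11°
rotate_crank_by(-77°): θ ← 11° -77° = -66°
rotate_crank_by(-60°): θ ← -66° -60° = -126°
rotate_crank_by(+74°): θ ← -126° +74° = -52°
rotate_crank_by(+44°): θ ← -52° +44° = -8°
crank pin P = (r cos θ, r sin θ) = (9.902681, -1.391731)
h = r sin θ − e = -1.391731 − 6 = -7.391731
sin φ = h / L = -7.391731 / 138 = -0.05356327
φ = arcsin(-0.05356327) = -3.070419°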